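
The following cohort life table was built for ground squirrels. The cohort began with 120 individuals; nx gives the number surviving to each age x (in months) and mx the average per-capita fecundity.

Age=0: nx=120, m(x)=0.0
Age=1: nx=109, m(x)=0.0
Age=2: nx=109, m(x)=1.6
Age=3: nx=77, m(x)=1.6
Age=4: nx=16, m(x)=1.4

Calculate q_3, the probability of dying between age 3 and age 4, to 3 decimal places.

0.792

lx = nx/n0 = nx/120: 1, 0.90833…, 0.90833…, 0.64167…, 0.13333…
q_3 = (l_3 − l_4) / l_3 = (0.641667… − 0.133333…) / 0.641667…
     = 0.508333… / 0.641667… = 0.792208… → 0.792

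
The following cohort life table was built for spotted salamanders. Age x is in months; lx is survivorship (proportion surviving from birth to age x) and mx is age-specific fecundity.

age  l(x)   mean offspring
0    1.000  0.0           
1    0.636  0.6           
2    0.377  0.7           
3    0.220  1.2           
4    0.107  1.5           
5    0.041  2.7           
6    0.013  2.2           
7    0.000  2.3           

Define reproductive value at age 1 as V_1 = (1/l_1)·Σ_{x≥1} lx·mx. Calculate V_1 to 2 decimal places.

lx·mx for x ≥ 1: 0.3816, 0.2639, 0.264, 0.1605, 0.1107, 0.0286, 0 → sum = 1.2093
V_1 = 1.2093 / l_1 = 1.2093 / 0.636 = 1.901415… → 1.90

1.90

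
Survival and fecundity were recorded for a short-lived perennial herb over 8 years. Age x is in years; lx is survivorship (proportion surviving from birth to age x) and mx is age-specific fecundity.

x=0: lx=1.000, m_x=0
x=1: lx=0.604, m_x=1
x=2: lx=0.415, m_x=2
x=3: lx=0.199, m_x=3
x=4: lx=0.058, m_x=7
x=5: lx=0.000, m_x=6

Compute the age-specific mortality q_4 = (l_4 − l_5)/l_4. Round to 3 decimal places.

1.000

q_4 = (l_4 − l_5) / l_4 = (0.058 − 0) / 0.058
     = 0.058 / 0.058 = 1 → 1.000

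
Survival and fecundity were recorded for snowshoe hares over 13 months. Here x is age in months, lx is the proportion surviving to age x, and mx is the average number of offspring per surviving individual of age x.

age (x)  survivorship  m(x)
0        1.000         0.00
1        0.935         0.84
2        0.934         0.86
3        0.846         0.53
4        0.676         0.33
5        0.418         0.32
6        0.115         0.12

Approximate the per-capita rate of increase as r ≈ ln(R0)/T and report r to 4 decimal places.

R0 = Σ lx·mx = 0 + 0.7854 + 0.80324 + 0.44838 + 0.22308 + 0.13376 + 0.0138 = 2.40766
Σ x·lx·mx = 5.38094; T = 5.38094/2.40766 = 2.23493…
r ≈ ln(R0)/T = ln(2.40766)/2.23493… = 0.393148… → 0.3931

0.3931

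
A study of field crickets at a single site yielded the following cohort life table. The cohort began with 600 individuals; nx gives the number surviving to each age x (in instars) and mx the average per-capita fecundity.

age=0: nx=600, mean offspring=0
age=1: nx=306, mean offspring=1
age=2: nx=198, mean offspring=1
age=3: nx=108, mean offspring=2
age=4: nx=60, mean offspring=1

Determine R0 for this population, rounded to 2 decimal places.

lx = nx/n0 = nx/600: 1, 0.51, 0.33, 0.18, 0.1
lx·mx by age: 0, 0.51, 0.33, 0.36, 0.1
R0 = Σ lx·mx = 1.3 → 1.30

1.30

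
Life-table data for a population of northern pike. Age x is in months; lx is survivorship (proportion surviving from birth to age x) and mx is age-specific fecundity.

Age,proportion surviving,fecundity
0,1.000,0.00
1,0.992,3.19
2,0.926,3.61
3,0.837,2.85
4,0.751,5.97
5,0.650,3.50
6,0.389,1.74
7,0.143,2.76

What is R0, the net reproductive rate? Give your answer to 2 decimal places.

16.72

lx·mx by age: 0, 3.16448, 3.34286, 2.38545, 4.48347, 2.275, 0.67686, 0.39468
R0 = Σ lx·mx = 16.7228 → 16.72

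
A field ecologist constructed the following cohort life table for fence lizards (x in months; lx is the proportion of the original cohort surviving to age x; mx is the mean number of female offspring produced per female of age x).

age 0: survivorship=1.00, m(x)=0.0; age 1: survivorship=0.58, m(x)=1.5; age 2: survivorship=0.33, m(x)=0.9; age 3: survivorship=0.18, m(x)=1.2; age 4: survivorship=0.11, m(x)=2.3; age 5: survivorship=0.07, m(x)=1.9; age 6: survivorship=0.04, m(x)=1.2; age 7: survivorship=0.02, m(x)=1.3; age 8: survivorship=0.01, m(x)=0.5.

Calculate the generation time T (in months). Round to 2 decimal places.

lx·mx: 0, 0.87, 0.297, 0.216, 0.253, 0.133, 0.048, 0.026, 0.005 → R0 = 1.848
x·lx·mx: 0, 0.87, 0.594, 0.648, 1.012, 0.665, 0.288, 0.182, 0.04 → Σ = 4.299
T = 4.299 / 1.848 = 2.326299… → 2.33

2.33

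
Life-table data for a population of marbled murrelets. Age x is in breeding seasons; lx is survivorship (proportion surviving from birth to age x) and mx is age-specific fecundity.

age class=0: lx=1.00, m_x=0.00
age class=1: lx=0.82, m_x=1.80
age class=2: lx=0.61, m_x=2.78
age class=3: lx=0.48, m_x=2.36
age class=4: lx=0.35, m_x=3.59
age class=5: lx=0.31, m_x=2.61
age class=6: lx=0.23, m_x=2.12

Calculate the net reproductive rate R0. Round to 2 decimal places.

6.86

lx·mx by age: 0, 1.476, 1.6958, 1.1328, 1.2565, 0.8091, 0.4876
R0 = Σ lx·mx = 6.8578 → 6.86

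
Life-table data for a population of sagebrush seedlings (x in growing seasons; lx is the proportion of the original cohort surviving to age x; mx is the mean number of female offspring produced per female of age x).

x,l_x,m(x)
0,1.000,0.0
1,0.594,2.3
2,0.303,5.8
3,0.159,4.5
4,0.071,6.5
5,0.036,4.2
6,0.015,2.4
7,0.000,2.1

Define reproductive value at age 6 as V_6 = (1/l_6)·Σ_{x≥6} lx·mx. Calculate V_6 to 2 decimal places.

2.40

lx·mx for x ≥ 6: 0.036, 0 → sum = 0.036
V_6 = 0.036 / l_6 = 0.036 / 0.015 = 2.4 → 2.40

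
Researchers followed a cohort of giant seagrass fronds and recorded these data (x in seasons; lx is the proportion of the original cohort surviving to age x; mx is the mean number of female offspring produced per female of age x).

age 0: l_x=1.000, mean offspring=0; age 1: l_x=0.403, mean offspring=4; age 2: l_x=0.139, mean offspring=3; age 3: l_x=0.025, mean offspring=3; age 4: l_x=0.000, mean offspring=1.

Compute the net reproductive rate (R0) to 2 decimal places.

lx·mx by age: 0, 1.612, 0.417, 0.075, 0
R0 = Σ lx·mx = 2.104 → 2.10

2.10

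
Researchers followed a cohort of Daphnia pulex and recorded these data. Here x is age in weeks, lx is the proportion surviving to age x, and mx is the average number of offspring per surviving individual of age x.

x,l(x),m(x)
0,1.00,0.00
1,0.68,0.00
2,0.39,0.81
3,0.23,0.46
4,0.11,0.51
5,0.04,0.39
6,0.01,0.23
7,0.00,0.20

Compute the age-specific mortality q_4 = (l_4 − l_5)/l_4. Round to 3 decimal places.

0.636

q_4 = (l_4 − l_5) / l_4 = (0.11 − 0.04) / 0.11
     = 0.07 / 0.11 = 0.636364… → 0.636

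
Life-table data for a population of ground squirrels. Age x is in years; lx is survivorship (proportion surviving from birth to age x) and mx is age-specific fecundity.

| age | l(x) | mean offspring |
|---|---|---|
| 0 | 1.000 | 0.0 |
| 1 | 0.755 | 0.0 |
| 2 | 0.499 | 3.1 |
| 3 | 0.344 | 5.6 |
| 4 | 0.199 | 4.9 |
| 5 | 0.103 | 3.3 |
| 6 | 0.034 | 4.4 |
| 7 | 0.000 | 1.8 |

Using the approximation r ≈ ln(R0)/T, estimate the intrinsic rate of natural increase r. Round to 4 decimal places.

0.5130

R0 = Σ lx·mx = 0 + 0 + 1.5469 + 1.9264 + 0.9751 + 0.3399 + 0.1496 + 0 = 4.9379
Σ x·lx·mx = 15.3705; T = 15.3705/4.9379 = 3.11276…
r ≈ ln(R0)/T = ln(4.9379)/3.11276… = 0.51303… → 0.5130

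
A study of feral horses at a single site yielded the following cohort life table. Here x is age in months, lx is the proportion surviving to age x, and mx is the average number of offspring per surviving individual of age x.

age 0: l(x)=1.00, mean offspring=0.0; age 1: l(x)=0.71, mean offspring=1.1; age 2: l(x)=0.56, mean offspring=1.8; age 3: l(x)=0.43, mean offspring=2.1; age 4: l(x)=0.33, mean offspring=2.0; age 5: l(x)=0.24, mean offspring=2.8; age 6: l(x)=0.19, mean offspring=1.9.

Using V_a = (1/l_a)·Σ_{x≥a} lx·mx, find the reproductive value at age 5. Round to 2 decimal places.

4.30

lx·mx for x ≥ 5: 0.672, 0.361 → sum = 1.033
V_5 = 1.033 / l_5 = 1.033 / 0.24 = 4.304167… → 4.30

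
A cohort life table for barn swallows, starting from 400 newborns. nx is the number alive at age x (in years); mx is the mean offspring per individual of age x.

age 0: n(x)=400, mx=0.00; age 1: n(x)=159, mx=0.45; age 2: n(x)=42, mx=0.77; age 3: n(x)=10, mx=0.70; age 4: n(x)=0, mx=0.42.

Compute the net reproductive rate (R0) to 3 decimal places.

0.277

lx = nx/n0 = nx/400: 1, 0.3975, 0.105, 0.025, 0
lx·mx by age: 0, 0.178875, 0.08085, 0.0175, 0
R0 = Σ lx·mx = 0.277225 → 0.277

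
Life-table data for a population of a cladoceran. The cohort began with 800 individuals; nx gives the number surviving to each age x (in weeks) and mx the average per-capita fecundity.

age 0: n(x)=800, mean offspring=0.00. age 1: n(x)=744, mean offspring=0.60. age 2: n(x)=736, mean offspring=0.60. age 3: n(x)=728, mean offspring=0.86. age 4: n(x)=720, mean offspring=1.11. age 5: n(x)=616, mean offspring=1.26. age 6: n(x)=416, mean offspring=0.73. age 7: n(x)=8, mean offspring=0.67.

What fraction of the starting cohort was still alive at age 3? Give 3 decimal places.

0.910

l_3 = n_3/n_0 = 728/800 = 0.91 → 0.910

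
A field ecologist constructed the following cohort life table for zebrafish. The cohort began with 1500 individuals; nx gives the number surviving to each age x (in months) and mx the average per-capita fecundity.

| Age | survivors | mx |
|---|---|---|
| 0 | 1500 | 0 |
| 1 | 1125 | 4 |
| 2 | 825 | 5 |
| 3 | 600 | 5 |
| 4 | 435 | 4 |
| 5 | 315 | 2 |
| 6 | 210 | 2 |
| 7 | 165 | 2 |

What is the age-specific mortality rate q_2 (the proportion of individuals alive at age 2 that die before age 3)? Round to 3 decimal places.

lx = nx/n0 = nx/1500: 1, 0.75, 0.55, 0.4, 0.29, 0.21, 0.14, 0.11
q_2 = (l_2 − l_3) / l_2 = (0.55 − 0.4) / 0.55
     = 0.15 / 0.55 = 0.272727… → 0.273

0.273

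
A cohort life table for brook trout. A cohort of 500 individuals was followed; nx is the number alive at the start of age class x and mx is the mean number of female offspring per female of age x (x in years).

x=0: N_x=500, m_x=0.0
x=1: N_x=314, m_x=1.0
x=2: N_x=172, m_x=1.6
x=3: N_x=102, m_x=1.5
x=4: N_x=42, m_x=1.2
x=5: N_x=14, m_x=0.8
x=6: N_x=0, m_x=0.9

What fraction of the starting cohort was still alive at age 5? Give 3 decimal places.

l_5 = n_5/n_0 = 14/500 = 0.028 → 0.028

0.028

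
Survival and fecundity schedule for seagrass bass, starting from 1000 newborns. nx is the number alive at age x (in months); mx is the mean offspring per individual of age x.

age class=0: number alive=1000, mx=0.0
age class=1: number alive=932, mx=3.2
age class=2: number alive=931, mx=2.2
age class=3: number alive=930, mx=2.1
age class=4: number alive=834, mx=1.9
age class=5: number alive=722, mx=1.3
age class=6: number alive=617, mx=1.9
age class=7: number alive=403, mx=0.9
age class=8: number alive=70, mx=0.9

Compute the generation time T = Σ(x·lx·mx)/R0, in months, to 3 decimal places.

3.066

lx = nx/n0 = nx/1000: 1, 0.932, 0.931, 0.93, 0.834, 0.722, 0.617, 0.403, 0.07
lx·mx: 0, 2.9824, 2.0482, 1.953, 1.5846, 0.9386, 1.1723, 0.3627, 0.063 → R0 = 11.1048
x·lx·mx: 0, 2.9824, 4.0964, 5.859, 6.3384, 4.693, 7.0338, 2.5389, 0.504 → Σ = 34.0459
T = 34.0459 / 11.1048 = 3.065872… → 3.066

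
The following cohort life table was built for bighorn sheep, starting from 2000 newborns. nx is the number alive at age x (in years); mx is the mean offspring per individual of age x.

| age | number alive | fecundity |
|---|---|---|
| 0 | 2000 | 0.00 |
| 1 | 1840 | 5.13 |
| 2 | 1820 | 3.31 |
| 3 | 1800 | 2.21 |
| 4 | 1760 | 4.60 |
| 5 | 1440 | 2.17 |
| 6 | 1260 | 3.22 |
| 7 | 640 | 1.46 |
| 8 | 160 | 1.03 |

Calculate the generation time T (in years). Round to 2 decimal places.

3.17

lx = nx/n0 = nx/2000: 1, 0.92, 0.91, 0.9, 0.88, 0.72, 0.63, 0.32, 0.08
lx·mx: 0, 4.7196, 3.0121, 1.989, 4.048, 1.5624, 2.0286, 0.4672, 0.0824 → R0 = 17.9093
x·lx·mx: 0, 4.7196, 6.0242, 5.967, 16.192, 7.812, 12.1716, 3.2704, 0.6592 → Σ = 56.816
T = 56.816 / 17.9093 = 3.17243… → 3.17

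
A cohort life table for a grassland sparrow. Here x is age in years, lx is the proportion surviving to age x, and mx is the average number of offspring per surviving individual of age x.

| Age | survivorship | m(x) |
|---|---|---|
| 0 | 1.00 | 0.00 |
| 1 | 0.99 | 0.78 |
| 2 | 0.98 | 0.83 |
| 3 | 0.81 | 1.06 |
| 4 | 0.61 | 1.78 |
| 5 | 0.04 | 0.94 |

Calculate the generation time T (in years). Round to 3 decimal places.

2.665

lx·mx: 0, 0.7722, 0.8134, 0.8586, 1.0858, 0.0376 → R0 = 3.5676
x·lx·mx: 0, 0.7722, 1.6268, 2.5758, 4.3432, 0.188 → Σ = 9.506
T = 9.506 / 3.5676 = 2.664536… → 2.665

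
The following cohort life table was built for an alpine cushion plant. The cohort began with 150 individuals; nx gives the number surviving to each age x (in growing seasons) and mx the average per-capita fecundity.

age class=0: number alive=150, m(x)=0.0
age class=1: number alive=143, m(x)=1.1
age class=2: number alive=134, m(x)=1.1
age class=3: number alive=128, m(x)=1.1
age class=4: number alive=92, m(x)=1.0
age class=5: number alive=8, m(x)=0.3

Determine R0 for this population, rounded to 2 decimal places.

3.60

lx = nx/n0 = nx/150: 1, 0.95333…, 0.89333…, 0.85333…, 0.61333…, 0.05333…
lx·mx by age: 0, 1.048667…, 0.982667…, 0.938667…, 0.613333…, 0.016…
R0 = Σ lx·mx = 3.599333… → 3.60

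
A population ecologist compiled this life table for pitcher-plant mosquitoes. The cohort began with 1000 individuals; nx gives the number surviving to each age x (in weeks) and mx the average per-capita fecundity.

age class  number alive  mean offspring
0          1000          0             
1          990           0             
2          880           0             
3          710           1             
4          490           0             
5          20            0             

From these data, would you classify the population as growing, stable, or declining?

lx = nx/n0 = nx/1000: 1, 0.99, 0.88, 0.71, 0.49, 0.02
R0 = Σ lx·mx = 0 + 0 + 0 + 0.71 + 0 + 0 = 0.71
R0 < 1, so the population is declining.

declining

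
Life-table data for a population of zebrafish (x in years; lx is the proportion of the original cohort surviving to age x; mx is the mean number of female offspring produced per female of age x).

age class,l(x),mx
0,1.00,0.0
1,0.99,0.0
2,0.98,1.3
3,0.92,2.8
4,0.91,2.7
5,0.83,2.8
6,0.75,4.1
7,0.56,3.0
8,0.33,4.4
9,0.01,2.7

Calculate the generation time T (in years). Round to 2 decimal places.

4.96

lx·mx: 0, 0, 1.274, 2.576, 2.457, 2.324, 3.075, 1.68, 1.452, 0.027 → R0 = 14.865
x·lx·mx: 0, 0, 2.548, 7.728, 9.828, 11.62, 18.45, 11.76, 11.616, 0.243 → Σ = 73.793
T = 73.793 / 14.865 = 4.964211… → 4.96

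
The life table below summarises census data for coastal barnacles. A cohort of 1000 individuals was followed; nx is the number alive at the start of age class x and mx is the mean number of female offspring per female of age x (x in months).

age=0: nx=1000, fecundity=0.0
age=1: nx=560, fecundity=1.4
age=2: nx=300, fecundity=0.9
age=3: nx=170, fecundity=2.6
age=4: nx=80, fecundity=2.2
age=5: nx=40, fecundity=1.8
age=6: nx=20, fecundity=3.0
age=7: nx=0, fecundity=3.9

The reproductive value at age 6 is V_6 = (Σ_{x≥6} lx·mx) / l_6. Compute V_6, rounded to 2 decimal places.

lx = nx/n0 = nx/1000: 1, 0.56, 0.3, 0.17, 0.08, 0.04, 0.02, 0
lx·mx for x ≥ 6: 0.06, 0 → sum = 0.06
V_6 = 0.06 / l_6 = 0.06 / 0.02 = 3 → 3.00

3.00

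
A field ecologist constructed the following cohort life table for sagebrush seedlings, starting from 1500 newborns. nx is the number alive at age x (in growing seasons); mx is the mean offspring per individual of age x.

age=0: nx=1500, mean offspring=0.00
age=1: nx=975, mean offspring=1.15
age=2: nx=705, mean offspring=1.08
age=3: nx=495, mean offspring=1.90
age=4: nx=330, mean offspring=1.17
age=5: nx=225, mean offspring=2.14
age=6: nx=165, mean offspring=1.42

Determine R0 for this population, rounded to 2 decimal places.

lx = nx/n0 = nx/1500: 1, 0.65, 0.47, 0.33, 0.22, 0.15, 0.11
lx·mx by age: 0, 0.7475, 0.5076, 0.627, 0.2574, 0.321, 0.1562
R0 = Σ lx·mx = 2.6167 → 2.62

2.62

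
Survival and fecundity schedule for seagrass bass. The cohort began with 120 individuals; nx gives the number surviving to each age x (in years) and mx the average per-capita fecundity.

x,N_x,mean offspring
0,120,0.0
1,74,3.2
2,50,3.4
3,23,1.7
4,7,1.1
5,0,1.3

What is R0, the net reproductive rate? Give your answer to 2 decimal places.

lx = nx/n0 = nx/120: 1, 0.61667…, 0.41667…, 0.19167…, 0.05833…, 0
lx·mx by age: 0, 1.973333…, 1.416667…, 0.325833…, 0.064167…, 0
R0 = Σ lx·mx = 3.78… → 3.78

3.78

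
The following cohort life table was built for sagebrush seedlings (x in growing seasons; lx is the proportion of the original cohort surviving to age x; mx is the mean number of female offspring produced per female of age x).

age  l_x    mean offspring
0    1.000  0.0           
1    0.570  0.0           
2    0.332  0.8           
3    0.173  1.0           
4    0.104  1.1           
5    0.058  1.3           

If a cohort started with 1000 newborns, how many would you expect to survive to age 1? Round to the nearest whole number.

570

Expected survivors = N0 · l_1 = 1000 × 0.570 = 570 → 570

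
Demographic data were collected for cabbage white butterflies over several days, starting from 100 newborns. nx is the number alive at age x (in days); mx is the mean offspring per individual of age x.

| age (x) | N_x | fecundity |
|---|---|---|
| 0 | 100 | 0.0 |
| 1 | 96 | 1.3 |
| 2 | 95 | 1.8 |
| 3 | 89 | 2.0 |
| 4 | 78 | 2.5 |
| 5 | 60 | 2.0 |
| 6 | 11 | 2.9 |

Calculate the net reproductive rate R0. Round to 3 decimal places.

8.207

lx = nx/n0 = nx/100: 1, 0.96, 0.95, 0.89, 0.78, 0.6, 0.11
lx·mx by age: 0, 1.248, 1.71, 1.78, 1.95, 1.2, 0.319
R0 = Σ lx·mx = 8.207 → 8.207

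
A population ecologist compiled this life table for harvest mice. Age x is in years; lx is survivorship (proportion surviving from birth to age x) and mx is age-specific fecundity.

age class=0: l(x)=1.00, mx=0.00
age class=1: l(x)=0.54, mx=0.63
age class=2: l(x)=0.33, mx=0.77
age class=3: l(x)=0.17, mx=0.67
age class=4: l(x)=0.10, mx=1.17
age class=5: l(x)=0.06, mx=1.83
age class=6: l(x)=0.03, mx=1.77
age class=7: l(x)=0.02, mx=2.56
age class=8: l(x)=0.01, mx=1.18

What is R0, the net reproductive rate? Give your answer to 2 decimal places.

lx·mx by age: 0, 0.3402, 0.2541, 0.1139, 0.117, 0.1098, 0.0531, 0.0512, 0.0118
R0 = Σ lx·mx = 1.0511 → 1.05

1.05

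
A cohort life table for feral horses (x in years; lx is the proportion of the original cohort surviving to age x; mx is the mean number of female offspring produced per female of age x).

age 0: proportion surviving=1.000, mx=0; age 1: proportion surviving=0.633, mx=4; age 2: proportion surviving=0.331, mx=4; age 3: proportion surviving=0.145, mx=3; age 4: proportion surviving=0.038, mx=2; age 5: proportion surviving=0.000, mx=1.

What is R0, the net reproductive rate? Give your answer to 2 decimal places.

4.37

lx·mx by age: 0, 2.532, 1.324, 0.435, 0.076, 0
R0 = Σ lx·mx = 4.367 → 4.37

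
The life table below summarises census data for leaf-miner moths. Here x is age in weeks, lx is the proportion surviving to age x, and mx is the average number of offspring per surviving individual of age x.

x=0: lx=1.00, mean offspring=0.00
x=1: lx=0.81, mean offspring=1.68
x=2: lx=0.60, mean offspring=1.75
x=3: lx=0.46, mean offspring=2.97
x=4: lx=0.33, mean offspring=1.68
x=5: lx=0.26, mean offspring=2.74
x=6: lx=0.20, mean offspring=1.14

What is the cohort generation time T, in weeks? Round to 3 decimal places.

lx·mx: 0, 1.3608, 1.05, 1.3662, 0.5544, 0.7124, 0.228 → R0 = 5.2718
x·lx·mx: 0, 1.3608, 2.1, 4.0986, 2.2176, 3.562, 1.368 → Σ = 14.707
T = 14.707 / 5.2718 = 2.789749… → 2.790

2.790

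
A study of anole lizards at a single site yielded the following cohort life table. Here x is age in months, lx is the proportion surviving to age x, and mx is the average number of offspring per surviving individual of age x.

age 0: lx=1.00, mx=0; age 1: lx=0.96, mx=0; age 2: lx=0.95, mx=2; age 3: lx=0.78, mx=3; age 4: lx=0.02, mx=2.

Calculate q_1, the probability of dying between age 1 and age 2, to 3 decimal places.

0.010

q_1 = (l_1 − l_2) / l_1 = (0.96 − 0.95) / 0.96
     = 0.01 / 0.96 = 0.010417… → 0.010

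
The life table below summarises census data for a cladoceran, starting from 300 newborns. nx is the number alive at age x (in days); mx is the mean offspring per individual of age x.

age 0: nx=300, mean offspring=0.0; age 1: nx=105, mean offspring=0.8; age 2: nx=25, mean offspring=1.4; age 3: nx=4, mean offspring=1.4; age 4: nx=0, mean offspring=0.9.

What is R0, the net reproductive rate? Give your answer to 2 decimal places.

0.42

lx = nx/n0 = nx/300: 1, 0.35, 0.08333…, 0.01333…, 0
lx·mx by age: 0, 0.28, 0.116667…, 0.018667…, 0
R0 = Σ lx·mx = 0.415333… → 0.42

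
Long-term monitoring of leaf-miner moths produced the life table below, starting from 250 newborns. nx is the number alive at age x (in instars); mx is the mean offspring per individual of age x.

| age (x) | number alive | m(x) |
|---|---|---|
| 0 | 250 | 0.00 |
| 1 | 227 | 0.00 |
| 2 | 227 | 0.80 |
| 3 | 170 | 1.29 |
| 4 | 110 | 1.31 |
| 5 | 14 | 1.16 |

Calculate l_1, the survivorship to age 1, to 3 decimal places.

l_1 = n_1/n_0 = 227/250 = 0.908 → 0.908

0.908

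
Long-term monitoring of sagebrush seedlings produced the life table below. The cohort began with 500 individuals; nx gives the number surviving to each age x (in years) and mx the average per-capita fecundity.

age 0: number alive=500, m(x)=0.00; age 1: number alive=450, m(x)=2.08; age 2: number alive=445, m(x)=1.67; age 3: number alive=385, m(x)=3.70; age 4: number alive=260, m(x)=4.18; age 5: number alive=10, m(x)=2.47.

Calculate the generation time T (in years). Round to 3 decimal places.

2.649

lx = nx/n0 = nx/500: 1, 0.9, 0.89, 0.77, 0.52, 0.02
lx·mx: 0, 1.872, 1.4863, 2.849, 2.1736, 0.0494 → R0 = 8.4303
x·lx·mx: 0, 1.872, 2.9726, 8.547, 8.6944, 0.247 → Σ = 22.333
T = 22.333 / 8.4303 = 2.649135… → 2.649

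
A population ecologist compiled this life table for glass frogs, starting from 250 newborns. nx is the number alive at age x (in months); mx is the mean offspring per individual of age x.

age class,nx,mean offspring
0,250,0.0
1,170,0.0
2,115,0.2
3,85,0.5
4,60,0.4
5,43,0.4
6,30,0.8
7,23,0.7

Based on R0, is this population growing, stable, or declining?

lx = nx/n0 = nx/250: 1, 0.68, 0.46, 0.34, 0.24, 0.172, 0.12, 0.092
R0 = Σ lx·mx = 0 + 0 + 0.092 + 0.17 + 0.096 + 0.0688 + 0.096 + 0.0644 = 0.5872
R0 < 1, so the population is declining.

declining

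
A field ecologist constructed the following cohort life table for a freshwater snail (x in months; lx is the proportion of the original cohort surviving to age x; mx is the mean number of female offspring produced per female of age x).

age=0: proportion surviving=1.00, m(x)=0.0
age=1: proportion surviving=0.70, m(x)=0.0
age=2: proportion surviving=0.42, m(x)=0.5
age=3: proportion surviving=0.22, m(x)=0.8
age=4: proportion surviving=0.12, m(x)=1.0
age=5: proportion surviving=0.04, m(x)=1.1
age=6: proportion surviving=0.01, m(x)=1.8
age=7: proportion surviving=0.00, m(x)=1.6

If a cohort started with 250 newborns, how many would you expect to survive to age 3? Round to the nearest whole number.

55

Expected survivors = N0 · l_3 = 250 × 0.22 = 55 → 55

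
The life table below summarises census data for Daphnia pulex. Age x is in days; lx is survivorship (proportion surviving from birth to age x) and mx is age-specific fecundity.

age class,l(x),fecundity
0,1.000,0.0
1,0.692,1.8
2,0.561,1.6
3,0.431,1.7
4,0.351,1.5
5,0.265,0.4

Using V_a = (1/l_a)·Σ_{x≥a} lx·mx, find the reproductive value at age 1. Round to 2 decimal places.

lx·mx for x ≥ 1: 1.2456, 0.8976, 0.7327, 0.5265, 0.106 → sum = 3.5084
V_1 = 3.5084 / l_1 = 3.5084 / 0.692 = 5.069942… → 5.07

5.07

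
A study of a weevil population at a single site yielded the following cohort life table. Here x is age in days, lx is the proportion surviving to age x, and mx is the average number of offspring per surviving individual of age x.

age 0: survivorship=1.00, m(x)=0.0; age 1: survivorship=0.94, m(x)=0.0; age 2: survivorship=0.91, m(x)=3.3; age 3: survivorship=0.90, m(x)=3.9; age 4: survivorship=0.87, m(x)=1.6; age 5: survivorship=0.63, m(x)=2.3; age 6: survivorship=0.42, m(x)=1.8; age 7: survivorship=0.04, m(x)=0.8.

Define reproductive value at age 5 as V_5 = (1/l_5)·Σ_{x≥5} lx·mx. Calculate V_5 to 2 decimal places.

lx·mx for x ≥ 5: 1.449, 0.756, 0.032 → sum = 2.237
V_5 = 2.237 / l_5 = 2.237 / 0.63 = 3.550794… → 3.55

3.55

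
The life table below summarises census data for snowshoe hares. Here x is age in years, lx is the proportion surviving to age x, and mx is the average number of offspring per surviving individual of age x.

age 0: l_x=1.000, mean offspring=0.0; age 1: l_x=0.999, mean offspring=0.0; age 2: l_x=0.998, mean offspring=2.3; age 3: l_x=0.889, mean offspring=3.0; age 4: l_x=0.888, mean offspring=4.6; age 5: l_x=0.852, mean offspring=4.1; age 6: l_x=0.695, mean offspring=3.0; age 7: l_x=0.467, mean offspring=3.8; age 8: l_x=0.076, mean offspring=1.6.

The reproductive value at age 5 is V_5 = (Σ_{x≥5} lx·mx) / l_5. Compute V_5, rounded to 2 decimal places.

8.77

lx·mx for x ≥ 5: 3.4932, 2.085, 1.7746, 0.1216 → sum = 7.4744
V_5 = 7.4744 / l_5 = 7.4744 / 0.852 = 8.77277… → 8.77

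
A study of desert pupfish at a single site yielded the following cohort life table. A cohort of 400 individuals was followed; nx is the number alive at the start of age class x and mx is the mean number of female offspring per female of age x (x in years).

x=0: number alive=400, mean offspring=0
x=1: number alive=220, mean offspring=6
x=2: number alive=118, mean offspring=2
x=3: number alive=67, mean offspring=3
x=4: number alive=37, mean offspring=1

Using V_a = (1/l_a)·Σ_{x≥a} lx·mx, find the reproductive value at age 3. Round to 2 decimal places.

3.55

lx = nx/n0 = nx/400: 1, 0.55, 0.295, 0.1675, 0.0925
lx·mx for x ≥ 3: 0.5025, 0.0925 → sum = 0.595
V_3 = 0.595 / l_3 = 0.595 / 0.1675 = 3.552239… → 3.55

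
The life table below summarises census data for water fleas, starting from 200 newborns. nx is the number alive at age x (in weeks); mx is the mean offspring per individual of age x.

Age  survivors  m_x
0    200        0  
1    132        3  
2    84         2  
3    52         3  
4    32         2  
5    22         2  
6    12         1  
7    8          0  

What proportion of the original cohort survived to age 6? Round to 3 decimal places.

0.060

l_6 = n_6/n_0 = 12/200 = 0.06 → 0.060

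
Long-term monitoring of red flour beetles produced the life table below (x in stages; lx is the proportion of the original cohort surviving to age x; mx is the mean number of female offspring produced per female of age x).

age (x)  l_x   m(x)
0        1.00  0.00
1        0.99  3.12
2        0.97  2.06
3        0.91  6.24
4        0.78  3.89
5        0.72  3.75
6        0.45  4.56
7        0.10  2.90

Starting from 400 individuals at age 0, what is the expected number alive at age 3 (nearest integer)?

364

Expected survivors = N0 · l_3 = 400 × 0.91 = 364 → 364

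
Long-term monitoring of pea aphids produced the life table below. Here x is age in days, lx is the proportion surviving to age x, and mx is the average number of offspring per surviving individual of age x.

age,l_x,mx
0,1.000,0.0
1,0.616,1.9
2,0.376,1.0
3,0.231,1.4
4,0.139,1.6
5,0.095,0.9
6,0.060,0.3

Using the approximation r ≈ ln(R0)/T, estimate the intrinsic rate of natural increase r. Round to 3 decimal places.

0.400

R0 = Σ lx·mx = 0 + 1.1704 + 0.376 + 0.3234 + 0.2224 + 0.0855 + 0.018 = 2.1957
Σ x·lx·mx = 4.3177; T = 4.3177/2.1957 = 1.96643…
r ≈ ln(R0)/T = ln(2.1957)/1.96643… = 0.39996… → 0.400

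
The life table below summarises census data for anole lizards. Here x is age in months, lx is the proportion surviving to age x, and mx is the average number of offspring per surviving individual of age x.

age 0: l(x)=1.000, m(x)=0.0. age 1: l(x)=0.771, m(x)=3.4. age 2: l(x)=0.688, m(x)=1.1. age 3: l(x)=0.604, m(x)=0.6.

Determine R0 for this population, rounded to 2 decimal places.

3.74

lx·mx by age: 0, 2.6214, 0.7568, 0.3624
R0 = Σ lx·mx = 3.7406 → 3.74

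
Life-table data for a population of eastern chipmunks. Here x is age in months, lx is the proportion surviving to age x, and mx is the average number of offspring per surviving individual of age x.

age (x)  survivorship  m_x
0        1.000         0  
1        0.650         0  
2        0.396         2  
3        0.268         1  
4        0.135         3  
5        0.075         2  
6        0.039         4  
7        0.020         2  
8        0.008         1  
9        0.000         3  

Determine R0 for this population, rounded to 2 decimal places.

lx·mx by age: 0, 0, 0.792, 0.268, 0.405, 0.15, 0.156, 0.04, 0.008, 0
R0 = Σ lx·mx = 1.819 → 1.82

1.82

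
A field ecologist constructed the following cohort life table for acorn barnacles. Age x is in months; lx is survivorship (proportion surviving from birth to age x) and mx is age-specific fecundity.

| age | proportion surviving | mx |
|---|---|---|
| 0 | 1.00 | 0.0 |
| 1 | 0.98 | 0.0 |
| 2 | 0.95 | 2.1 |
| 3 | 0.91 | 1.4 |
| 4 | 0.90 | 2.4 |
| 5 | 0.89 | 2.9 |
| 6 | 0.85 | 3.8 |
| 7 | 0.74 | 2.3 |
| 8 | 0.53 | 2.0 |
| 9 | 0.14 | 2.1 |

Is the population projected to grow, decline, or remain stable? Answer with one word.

growing

R0 = Σ lx·mx = 0 + 0 + 1.995 + 1.274 + 2.16 + 2.581 + 3.23 + 1.702 + 1.06 + 0.294 = 14.296
R0 > 1, so the population is growing.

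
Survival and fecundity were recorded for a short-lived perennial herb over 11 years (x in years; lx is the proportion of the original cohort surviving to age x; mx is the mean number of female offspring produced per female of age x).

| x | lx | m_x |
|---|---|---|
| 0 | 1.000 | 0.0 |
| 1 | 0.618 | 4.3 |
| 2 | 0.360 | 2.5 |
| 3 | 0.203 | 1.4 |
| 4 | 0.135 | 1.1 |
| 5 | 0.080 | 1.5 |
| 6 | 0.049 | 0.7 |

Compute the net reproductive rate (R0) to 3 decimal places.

lx·mx by age: 0, 2.6574, 0.9, 0.2842, 0.1485, 0.12, 0.0343
R0 = Σ lx·mx = 4.1444 → 4.144

4.144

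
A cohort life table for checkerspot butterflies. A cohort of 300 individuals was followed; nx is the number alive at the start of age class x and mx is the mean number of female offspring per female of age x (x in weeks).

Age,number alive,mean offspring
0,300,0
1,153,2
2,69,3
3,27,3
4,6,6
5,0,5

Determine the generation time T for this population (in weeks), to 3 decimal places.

1.757

lx = nx/n0 = nx/300: 1, 0.51, 0.23, 0.09, 0.02, 0
lx·mx: 0, 1.02, 0.69, 0.27, 0.12, 0 → R0 = 2.1
x·lx·mx: 0, 1.02, 1.38, 0.81, 0.48, 0 → Σ = 3.69
T = 3.69 / 2.1 = 1.757143… → 1.757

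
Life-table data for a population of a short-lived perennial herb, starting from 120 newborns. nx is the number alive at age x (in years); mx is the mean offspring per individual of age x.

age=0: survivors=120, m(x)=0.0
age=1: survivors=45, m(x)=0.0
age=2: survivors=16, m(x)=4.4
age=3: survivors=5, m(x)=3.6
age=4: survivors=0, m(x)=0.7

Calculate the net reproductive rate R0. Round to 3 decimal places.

lx = nx/n0 = nx/120: 1, 0.375, 0.13333…, 0.04167…, 0
lx·mx by age: 0, 0, 0.586667…, 0.15…, 0
R0 = Σ lx·mx = 0.736667… → 0.737

0.737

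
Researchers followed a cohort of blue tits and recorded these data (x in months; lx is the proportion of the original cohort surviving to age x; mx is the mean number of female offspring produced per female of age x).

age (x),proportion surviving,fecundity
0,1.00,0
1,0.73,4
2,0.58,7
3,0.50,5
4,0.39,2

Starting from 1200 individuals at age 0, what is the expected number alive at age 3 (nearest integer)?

600

Expected survivors = N0 · l_3 = 1200 × 0.50 = 600 → 600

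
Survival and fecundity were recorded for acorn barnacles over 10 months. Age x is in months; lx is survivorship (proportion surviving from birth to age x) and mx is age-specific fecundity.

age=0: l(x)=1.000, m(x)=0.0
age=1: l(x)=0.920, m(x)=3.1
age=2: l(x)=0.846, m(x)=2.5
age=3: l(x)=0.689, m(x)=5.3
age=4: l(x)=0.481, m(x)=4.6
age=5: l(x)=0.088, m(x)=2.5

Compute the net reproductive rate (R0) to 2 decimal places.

11.05

lx·mx by age: 0, 2.852, 2.115, 3.6517, 2.2126, 0.22
R0 = Σ lx·mx = 11.0513 → 11.05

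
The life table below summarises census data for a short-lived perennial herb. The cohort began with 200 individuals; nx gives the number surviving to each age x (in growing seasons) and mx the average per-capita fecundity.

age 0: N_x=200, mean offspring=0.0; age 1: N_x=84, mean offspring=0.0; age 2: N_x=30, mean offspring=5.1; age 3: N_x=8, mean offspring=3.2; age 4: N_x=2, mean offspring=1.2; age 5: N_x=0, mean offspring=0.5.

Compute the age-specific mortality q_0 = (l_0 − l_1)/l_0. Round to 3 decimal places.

0.580

lx = nx/n0 = nx/200: 1, 0.42, 0.15, 0.04, 0.01, 0
q_0 = (l_0 − l_1) / l_0 = (1 − 0.42) / 1
     = 0.58 / 1 = 0.58 → 0.580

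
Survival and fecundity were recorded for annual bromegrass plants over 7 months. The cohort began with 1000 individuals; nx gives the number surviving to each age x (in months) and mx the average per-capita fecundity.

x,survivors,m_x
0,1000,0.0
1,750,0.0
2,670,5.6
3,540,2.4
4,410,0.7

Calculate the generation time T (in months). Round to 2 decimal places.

2.35

lx = nx/n0 = nx/1000: 1, 0.75, 0.67, 0.54, 0.41
lx·mx: 0, 0, 3.752, 1.296, 0.287 → R0 = 5.335
x·lx·mx: 0, 0, 7.504, 3.888, 1.148 → Σ = 12.54
T = 12.54 / 5.335 = 2.350515… → 2.35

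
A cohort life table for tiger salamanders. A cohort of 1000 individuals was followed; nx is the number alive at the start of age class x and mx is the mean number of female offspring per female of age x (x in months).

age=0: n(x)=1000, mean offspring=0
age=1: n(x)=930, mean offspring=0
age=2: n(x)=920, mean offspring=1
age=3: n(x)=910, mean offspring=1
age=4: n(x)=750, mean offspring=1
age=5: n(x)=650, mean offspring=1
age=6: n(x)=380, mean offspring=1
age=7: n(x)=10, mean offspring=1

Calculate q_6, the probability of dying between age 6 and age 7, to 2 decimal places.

lx = nx/n0 = nx/1000: 1, 0.93, 0.92, 0.91, 0.75, 0.65, 0.38, 0.01
q_6 = (l_6 − l_7) / l_6 = (0.38 − 0.01) / 0.38
     = 0.37 / 0.38 = 0.973684… → 0.97

0.97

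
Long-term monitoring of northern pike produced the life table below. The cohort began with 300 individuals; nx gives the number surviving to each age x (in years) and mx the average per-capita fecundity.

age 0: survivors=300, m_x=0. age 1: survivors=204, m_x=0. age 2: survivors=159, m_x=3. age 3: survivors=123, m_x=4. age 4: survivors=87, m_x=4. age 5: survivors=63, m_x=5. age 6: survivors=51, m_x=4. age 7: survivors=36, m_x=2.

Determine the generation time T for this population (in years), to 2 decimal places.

lx = nx/n0 = nx/300: 1, 0.68, 0.53, 0.41, 0.29, 0.21, 0.17, 0.12
lx·mx: 0, 0, 1.59, 1.64, 1.16, 1.05, 0.68, 0.24 → R0 = 6.36
x·lx·mx: 0, 0, 3.18, 4.92, 4.64, 5.25, 4.08, 1.68 → Σ = 23.75
T = 23.75 / 6.36 = 3.734277… → 3.73

3.73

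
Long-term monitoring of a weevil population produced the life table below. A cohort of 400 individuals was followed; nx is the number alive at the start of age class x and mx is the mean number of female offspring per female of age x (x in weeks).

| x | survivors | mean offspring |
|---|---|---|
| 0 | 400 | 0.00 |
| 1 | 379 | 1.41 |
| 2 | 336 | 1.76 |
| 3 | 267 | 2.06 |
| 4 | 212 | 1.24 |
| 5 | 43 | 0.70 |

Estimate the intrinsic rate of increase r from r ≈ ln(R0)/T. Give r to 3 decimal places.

lx = nx/n0 = nx/400: 1, 0.9475, 0.84, 0.6675, 0.53, 0.1075
R0 = Σ lx·mx = 0 + 1.33598… + 1.4784 + 1.37505… + 0.6572 + 0.07525… = 4.921875
Σ x·lx·mx = 11.422975; T = 11.422975/4.921875 = 2.32086…
r ≈ ln(R0)/T = ln(4.921875)/2.32086… = 0.68668… → 0.687

0.687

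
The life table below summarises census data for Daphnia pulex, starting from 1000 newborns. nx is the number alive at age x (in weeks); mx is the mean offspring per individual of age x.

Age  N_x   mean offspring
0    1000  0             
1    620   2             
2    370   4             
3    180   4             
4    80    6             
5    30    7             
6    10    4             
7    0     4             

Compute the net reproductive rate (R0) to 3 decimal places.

4.170

lx = nx/n0 = nx/1000: 1, 0.62, 0.37, 0.18, 0.08, 0.03, 0.01, 0
lx·mx by age: 0, 1.24, 1.48, 0.72, 0.48, 0.21, 0.04, 0
R0 = Σ lx·mx = 4.17 → 4.170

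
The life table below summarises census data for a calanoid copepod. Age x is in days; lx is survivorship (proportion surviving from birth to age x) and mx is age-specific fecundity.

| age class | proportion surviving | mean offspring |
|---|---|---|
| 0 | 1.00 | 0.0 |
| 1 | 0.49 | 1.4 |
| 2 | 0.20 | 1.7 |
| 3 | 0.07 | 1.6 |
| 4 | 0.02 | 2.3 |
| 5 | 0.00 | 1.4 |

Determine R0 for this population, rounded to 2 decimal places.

lx·mx by age: 0, 0.686, 0.34, 0.112, 0.046, 0
R0 = Σ lx·mx = 1.184 → 1.18

1.18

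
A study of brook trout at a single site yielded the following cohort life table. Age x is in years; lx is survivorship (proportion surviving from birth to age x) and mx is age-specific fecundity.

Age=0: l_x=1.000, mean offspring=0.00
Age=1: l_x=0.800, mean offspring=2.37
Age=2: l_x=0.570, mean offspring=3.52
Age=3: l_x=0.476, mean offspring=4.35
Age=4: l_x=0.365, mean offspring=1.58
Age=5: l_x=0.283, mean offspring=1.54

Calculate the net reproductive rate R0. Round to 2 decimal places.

6.99

lx·mx by age: 0, 1.896, 2.0064, 2.0706, 0.5767, 0.43582
R0 = Σ lx·mx = 6.98552 → 6.99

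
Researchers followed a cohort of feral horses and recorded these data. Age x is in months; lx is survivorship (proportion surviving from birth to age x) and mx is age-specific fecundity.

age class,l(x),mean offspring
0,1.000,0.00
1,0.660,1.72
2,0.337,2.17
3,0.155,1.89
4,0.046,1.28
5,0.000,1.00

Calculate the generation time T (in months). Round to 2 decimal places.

lx·mx: 0, 1.1352, 0.73129, 0.29295, 0.05888, 0 → R0 = 2.21832
x·lx·mx: 0, 1.1352, 1.46258, 0.87885, 0.23552, 0 → Σ = 3.71215
T = 3.71215 / 2.21832 = 1.673406… → 1.67

1.67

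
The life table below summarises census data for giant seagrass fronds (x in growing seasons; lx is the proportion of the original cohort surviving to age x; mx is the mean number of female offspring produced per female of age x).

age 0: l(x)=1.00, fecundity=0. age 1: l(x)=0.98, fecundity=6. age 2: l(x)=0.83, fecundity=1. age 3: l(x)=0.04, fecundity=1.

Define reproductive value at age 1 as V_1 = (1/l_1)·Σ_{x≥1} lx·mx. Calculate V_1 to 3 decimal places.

6.888

lx·mx for x ≥ 1: 5.88, 0.83, 0.04 → sum = 6.75
V_1 = 6.75 / l_1 = 6.75 / 0.98 = 6.887755… → 6.888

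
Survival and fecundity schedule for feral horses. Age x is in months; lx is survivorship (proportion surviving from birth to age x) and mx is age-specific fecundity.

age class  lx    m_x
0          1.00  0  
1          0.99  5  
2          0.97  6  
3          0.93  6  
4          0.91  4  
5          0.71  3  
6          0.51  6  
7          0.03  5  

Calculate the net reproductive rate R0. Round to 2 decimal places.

25.33

lx·mx by age: 0, 4.95, 5.82, 5.58, 3.64, 2.13, 3.06, 0.15
R0 = Σ lx·mx = 25.33 → 25.33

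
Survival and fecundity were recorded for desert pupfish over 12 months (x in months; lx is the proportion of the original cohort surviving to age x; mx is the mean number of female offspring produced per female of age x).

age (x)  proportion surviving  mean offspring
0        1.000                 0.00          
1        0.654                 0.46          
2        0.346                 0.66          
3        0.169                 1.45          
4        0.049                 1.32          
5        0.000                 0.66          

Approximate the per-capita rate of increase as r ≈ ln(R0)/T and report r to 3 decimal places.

-0.084

R0 = Σ lx·mx = 0 + 0.30084 + 0.22836 + 0.24505 + 0.06468 + 0 = 0.83893
Σ x·lx·mx = 1.75143; T = 1.75143/0.83893 = 2.0877…
r ≈ ln(R0)/T = ln(0.83893)/2.0877… = -0.08413… → -0.084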